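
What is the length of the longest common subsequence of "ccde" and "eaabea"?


LCS of "ccde" and "eaabea"
DP table:
           e    a    a    b    e    a
      0    0    0    0    0    0    0
  c   0    0    0    0    0    0    0
  c   0    0    0    0    0    0    0
  d   0    0    0    0    0    0    0
  e   0    1    1    1    1    1    1
LCS length = dp[4][6] = 1

1


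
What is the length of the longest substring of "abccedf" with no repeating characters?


Input: "abccedf"
Sliding window (track last position of each char):
  Position 0 ('a'): window [0,0] length 1 -- new best
  Position 1 ('b'): window [0,1] length 2 -- new best
  Position 2 ('c'): window [0,2] length 3 -- new best
  Position 3 ('c'): repeat (last at 2), move window start to 3
  Position 3 ('c'): window [3,3] length 1
  Position 4 ('e'): window [3,4] length 2
  Position 5 ('d'): window [3,5] length 3
  Position 6 ('f'): window [3,6] length 4 -- new best
Longest substring with no repeats: "cedf" with length 4

4


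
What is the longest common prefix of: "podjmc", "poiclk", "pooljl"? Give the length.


Words: podjmc, poiclk, pooljl
  Position 0: all 'p' => match
  Position 1: all 'o' => match
  Position 2: ('d', 'i', 'o') => mismatch, stop
LCP = "po" (length 2)

2


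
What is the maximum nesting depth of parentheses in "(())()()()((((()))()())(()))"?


Input: "(())()()()((((()))()())(()))"
Tracking depth:
  Position 0 '(': depth becomes 1
  Position 1 '(': depth becomes 2
  Position 2 ')': depth becomes 1
  Position 3 ')': depth becomes 0
  Position 4 '(': depth becomes 1
  Position 5 ')': depth becomes 0
  Position 6 '(': depth becomes 1
  Position 7 ')': depth becomes 0
  Position 8 '(': depth becomes 1
  Position 9 ')': depth becomes 0
  Position 10 '(': depth becomes 1
  Position 11 '(': depth becomes 2
  Position 12 '(': depth becomes 3
  Position 13 '(': depth becomes 4
  Position 14 '(': depth becomes 5
  Position 15 ')': depth becomes 4
  Position 16 ')': depth becomes 3
  Position 17 ')': depth becomes 2
  Position 18 '(': depth becomes 3
  Position 19 ')': depth becomes 2
  Position 20 '(': depth becomes 3
  Position 21 ')': depth becomes 2
  Position 22 ')': depth becomes 1
  Position 23 '(': depth becomes 2
  Position 24 '(': depth becomes 3
  Position 25 ')': depth becomes 2
  Position 26 ')': depth becomes 1
  Position 27 ')': depth becomes 0
Maximum depth reached: 5

5


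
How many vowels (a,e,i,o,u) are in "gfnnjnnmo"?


Input: gfnnjnnmo
Checking each character:
  'g' at position 0: consonant
  'f' at position 1: consonant
  'n' at position 2: consonant
  'n' at position 3: consonant
  'j' at position 4: consonant
  'n' at position 5: consonant
  'n' at position 6: consonant
  'm' at position 7: consonant
  'o' at position 8: vowel (running total: 1)
Total vowels: 1

1


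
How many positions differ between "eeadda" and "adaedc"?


Comparing "eeadda" and "adaedc" position by position:
  Position 0: 'e' vs 'a' => DIFFER
  Position 1: 'e' vs 'd' => DIFFER
  Position 2: 'a' vs 'a' => same
  Position 3: 'd' vs 'e' => DIFFER
  Position 4: 'd' vs 'd' => same
  Position 5: 'a' vs 'c' => DIFFER
Positions that differ: 4

4


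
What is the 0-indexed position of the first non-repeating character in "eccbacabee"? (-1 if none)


Input: eccbacabee
Character frequencies:
  'a': 2
  'b': 2
  'c': 3
  'e': 3
Scanning left to right for freq == 1:
  Position 0 ('e'): freq=3, skip
  Position 1 ('c'): freq=3, skip
  Position 2 ('c'): freq=3, skip
  Position 3 ('b'): freq=2, skip
  Position 4 ('a'): freq=2, skip
  Position 5 ('c'): freq=3, skip
  Position 6 ('a'): freq=2, skip
  Position 7 ('b'): freq=2, skip
  Position 8 ('e'): freq=3, skip
  Position 9 ('e'): freq=3, skip
  No unique character found => answer = -1

-1


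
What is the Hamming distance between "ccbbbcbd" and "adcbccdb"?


Comparing "ccbbbcbd" and "adcbccdb" position by position:
  Position 0: 'c' vs 'a' => differ
  Position 1: 'c' vs 'd' => differ
  Position 2: 'b' vs 'c' => differ
  Position 3: 'b' vs 'b' => same
  Position 4: 'b' vs 'c' => differ
  Position 5: 'c' vs 'c' => same
  Position 6: 'b' vs 'd' => differ
  Position 7: 'd' vs 'b' => differ
Total differences (Hamming distance): 6

6


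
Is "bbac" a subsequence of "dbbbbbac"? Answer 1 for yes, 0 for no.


Check if "bbac" is a subsequence of "dbbbbbac"
Greedy scan:
  Position 0 ('d'): no match needed
  Position 1 ('b'): matches sub[0] = 'b'
  Position 2 ('b'): matches sub[1] = 'b'
  Position 3 ('b'): no match needed
  Position 4 ('b'): no match needed
  Position 5 ('b'): no match needed
  Position 6 ('a'): matches sub[2] = 'a'
  Position 7 ('c'): matches sub[3] = 'c'
All 4 characters matched => is a subsequence

1


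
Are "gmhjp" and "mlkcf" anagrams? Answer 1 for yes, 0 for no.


Strings: "gmhjp", "mlkcf"
Sorted first:  ghjmp
Sorted second: cfklm
Differ at position 0: 'g' vs 'c' => not anagrams

0


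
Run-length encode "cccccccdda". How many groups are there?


Input: cccccccdda
Scanning for consecutive runs:
  Group 1: 'c' x 7 (positions 0-6)
  Group 2: 'd' x 2 (positions 7-8)
  Group 3: 'a' x 1 (positions 9-9)
Total groups: 3

3


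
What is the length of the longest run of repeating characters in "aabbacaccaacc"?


Input: "aabbacaccaacc"
Scanning for longest run:
  Position 1 ('a'): continues run of 'a', length=2
  Position 2 ('b'): new char, reset run to 1
  Position 3 ('b'): continues run of 'b', length=2
  Position 4 ('a'): new char, reset run to 1
  Position 5 ('c'): new char, reset run to 1
  Position 6 ('a'): new char, reset run to 1
  Position 7 ('c'): new char, reset run to 1
  Position 8 ('c'): continues run of 'c', length=2
  Position 9 ('a'): new char, reset run to 1
  Position 10 ('a'): continues run of 'a', length=2
  Position 11 ('c'): new char, reset run to 1
  Position 12 ('c'): continues run of 'c', length=2
Longest run: 'a' with length 2

2


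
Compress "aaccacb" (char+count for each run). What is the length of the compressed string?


Input: aaccacb
Runs:
  'a' x 2 => "a2"
  'c' x 2 => "c2"
  'a' x 1 => "a1"
  'c' x 1 => "c1"
  'b' x 1 => "b1"
Compressed: "a2c2a1c1b1"
Compressed length: 10

10


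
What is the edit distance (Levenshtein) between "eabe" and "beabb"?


Computing edit distance: "eabe" -> "beabb"
DP table:
           b    e    a    b    b
      0    1    2    3    4    5
  e   1    1    1    2    3    4
  a   2    2    2    1    2    3
  b   3    2    3    2    1    2
  e   4    3    2    3    2    2
Edit distance = dp[4][5] = 2

2


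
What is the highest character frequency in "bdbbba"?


Input: bdbbba
Character counts:
  'a': 1
  'b': 4
  'd': 1
Maximum frequency: 4

4


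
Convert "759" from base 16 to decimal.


Input: "759" in base 16
Positional expansion:
  Digit '7' (value 7) x 16^2 = 1792
  Digit '5' (value 5) x 16^1 = 80
  Digit '9' (value 9) x 16^0 = 9
Sum = 1881

1881


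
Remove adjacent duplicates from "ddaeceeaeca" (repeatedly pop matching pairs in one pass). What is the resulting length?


Input: ddaeceeaeca
Stack-based adjacent duplicate removal:
  Read 'd': push. Stack: d
  Read 'd': matches stack top 'd' => pop. Stack: (empty)
  Read 'a': push. Stack: a
  Read 'e': push. Stack: ae
  Read 'c': push. Stack: aec
  Read 'e': push. Stack: aece
  Read 'e': matches stack top 'e' => pop. Stack: aec
  Read 'a': push. Stack: aeca
  Read 'e': push. Stack: aecae
  Read 'c': push. Stack: aecaec
  Read 'a': push. Stack: aecaeca
Final stack: "aecaeca" (length 7)

7


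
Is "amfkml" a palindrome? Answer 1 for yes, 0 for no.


Input: amfkml
Reversed: lmkfma
  Compare pos 0 ('a') with pos 5 ('l'): MISMATCH
  Compare pos 1 ('m') with pos 4 ('m'): match
  Compare pos 2 ('f') with pos 3 ('k'): MISMATCH
Result: not a palindrome

0


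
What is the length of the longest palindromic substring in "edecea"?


Input: "edecea"
Checking substrings for palindromes:
  [0:3] "ede" (len 3) => palindrome
  [2:5] "ece" (len 3) => palindrome
Longest palindromic substring: "ede" with length 3

3


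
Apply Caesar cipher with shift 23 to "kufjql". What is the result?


Caesar cipher: shift "kufjql" by 23
  'k' (pos 10) + 23 = pos 7 = 'h'
  'u' (pos 20) + 23 = pos 17 = 'r'
  'f' (pos 5) + 23 = pos 2 = 'c'
  'j' (pos 9) + 23 = pos 6 = 'g'
  'q' (pos 16) + 23 = pos 13 = 'n'
  'l' (pos 11) + 23 = pos 8 = 'i'
Result: hrcgni

hrcgni


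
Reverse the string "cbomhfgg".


Input: cbomhfgg
Reading characters right to left:
  Position 7: 'g'
  Position 6: 'g'
  Position 5: 'f'
  Position 4: 'h'
  Position 3: 'm'
  Position 2: 'o'
  Position 1: 'b'
  Position 0: 'c'
Reversed: ggfhmobc

ggfhmobc


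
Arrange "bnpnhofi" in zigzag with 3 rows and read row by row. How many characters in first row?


Zigzag "bnpnhofi" into 3 rows:
Placing characters:
  'b' => row 0
  'n' => row 1
  'p' => row 2
  'n' => row 1
  'h' => row 0
  'o' => row 1
  'f' => row 2
  'i' => row 1
Rows:
  Row 0: "bh"
  Row 1: "nnoi"
  Row 2: "pf"
First row length: 2

2


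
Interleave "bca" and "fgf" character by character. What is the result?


Interleaving "bca" and "fgf":
  Position 0: 'b' from first, 'f' from second => "bf"
  Position 1: 'c' from first, 'g' from second => "cg"
  Position 2: 'a' from first, 'f' from second => "af"
Result: bfcgaf

bfcgaf


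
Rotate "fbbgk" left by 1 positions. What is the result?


Input: "fbbgk", rotate left by 1
First 1 characters: "f"
Remaining characters: "bbgk"
Concatenate remaining + first: "bbgk" + "f" = "bbgkf"

bbgkf


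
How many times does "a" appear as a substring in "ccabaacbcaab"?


Searching for "a" in "ccabaacbcaab"
Scanning each position:
  Position 0: "c" => no
  Position 1: "c" => no
  Position 2: "a" => MATCH
  Position 3: "b" => no
  Position 4: "a" => MATCH
  Position 5: "a" => MATCH
  Position 6: "c" => no
  Position 7: "b" => no
  Position 8: "c" => no
  Position 9: "a" => MATCH
  Position 10: "a" => MATCH
  Position 11: "b" => no
Total occurrences: 5

5


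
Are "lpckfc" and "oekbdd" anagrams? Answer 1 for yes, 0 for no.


Strings: "lpckfc", "oekbdd"
Sorted first:  ccfklp
Sorted second: bddeko
Differ at position 0: 'c' vs 'b' => not anagrams

0


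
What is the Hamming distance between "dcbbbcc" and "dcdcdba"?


Comparing "dcbbbcc" and "dcdcdba" position by position:
  Position 0: 'd' vs 'd' => same
  Position 1: 'c' vs 'c' => same
  Position 2: 'b' vs 'd' => differ
  Position 3: 'b' vs 'c' => differ
  Position 4: 'b' vs 'd' => differ
  Position 5: 'c' vs 'b' => differ
  Position 6: 'c' vs 'a' => differ
Total differences (Hamming distance): 5

5


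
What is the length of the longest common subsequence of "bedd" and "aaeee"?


LCS of "bedd" and "aaeee"
DP table:
           a    a    e    e    e
      0    0    0    0    0    0
  b   0    0    0    0    0    0
  e   0    0    0    1    1    1
  d   0    0    0    1    1    1
  d   0    0    0    1    1    1
LCS length = dp[4][5] = 1

1


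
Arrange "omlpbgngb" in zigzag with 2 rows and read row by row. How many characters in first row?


Zigzag "omlpbgngb" into 2 rows:
Placing characters:
  'o' => row 0
  'm' => row 1
  'l' => row 0
  'p' => row 1
  'b' => row 0
  'g' => row 1
  'n' => row 0
  'g' => row 1
  'b' => row 0
Rows:
  Row 0: "olbnb"
  Row 1: "mpgg"
First row length: 5

5


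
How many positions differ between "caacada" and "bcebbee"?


Comparing "caacada" and "bcebbee" position by position:
  Position 0: 'c' vs 'b' => DIFFER
  Position 1: 'a' vs 'c' => DIFFER
  Position 2: 'a' vs 'e' => DIFFER
  Position 3: 'c' vs 'b' => DIFFER
  Position 4: 'a' vs 'b' => DIFFER
  Position 5: 'd' vs 'e' => DIFFER
  Position 6: 'a' vs 'e' => DIFFER
Positions that differ: 7

7


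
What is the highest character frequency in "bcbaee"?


Input: bcbaee
Character counts:
  'a': 1
  'b': 2
  'c': 1
  'e': 2
Maximum frequency: 2

2


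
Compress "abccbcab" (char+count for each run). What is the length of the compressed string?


Input: abccbcab
Runs:
  'a' x 1 => "a1"
  'b' x 1 => "b1"
  'c' x 2 => "c2"
  'b' x 1 => "b1"
  'c' x 1 => "c1"
  'a' x 1 => "a1"
  'b' x 1 => "b1"
Compressed: "a1b1c2b1c1a1b1"
Compressed length: 14

14


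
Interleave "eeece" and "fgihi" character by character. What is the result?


Interleaving "eeece" and "fgihi":
  Position 0: 'e' from first, 'f' from second => "ef"
  Position 1: 'e' from first, 'g' from second => "eg"
  Position 2: 'e' from first, 'i' from second => "ei"
  Position 3: 'c' from first, 'h' from second => "ch"
  Position 4: 'e' from first, 'i' from second => "ei"
Result: efegeichei

efegeichei


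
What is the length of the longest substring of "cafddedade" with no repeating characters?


Input: "cafddedade"
Sliding window (track last position of each char):
  Position 0 ('c'): window [0,0] length 1 -- new best
  Position 1 ('a'): window [0,1] length 2 -- new best
  Position 2 ('f'): window [0,2] length 3 -- new best
  Position 3 ('d'): window [0,3] length 4 -- new best
  Position 4 ('d'): repeat (last at 3), move window start to 4
  Position 4 ('d'): window [4,4] length 1
  Position 5 ('e'): window [4,5] length 2
  Position 6 ('d'): repeat (last at 4), move window start to 5
  Position 6 ('d'): window [5,6] length 2
  Position 7 ('a'): window [5,7] length 3
  Position 8 ('d'): repeat (last at 6), move window start to 7
  Position 8 ('d'): window [7,8] length 2
  Position 9 ('e'): window [7,9] length 3
Longest substring with no repeats: "cafd" with length 4

4


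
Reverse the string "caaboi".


Input: caaboi
Reading characters right to left:
  Position 5: 'i'
  Position 4: 'o'
  Position 3: 'b'
  Position 2: 'a'
  Position 1: 'a'
  Position 0: 'c'
Reversed: iobaac

iobaac


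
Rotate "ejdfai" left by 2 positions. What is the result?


Input: "ejdfai", rotate left by 2
First 2 characters: "ej"
Remaining characters: "dfai"
Concatenate remaining + first: "dfai" + "ej" = "dfaiej"

dfaiej


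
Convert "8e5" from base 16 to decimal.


Input: "8e5" in base 16
Positional expansion:
  Digit '8' (value 8) x 16^2 = 2048
  Digit 'e' (value 14) x 16^1 = 224
  Digit '5' (value 5) x 16^0 = 5
Sum = 2277

2277


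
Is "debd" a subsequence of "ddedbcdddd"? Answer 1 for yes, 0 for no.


Check if "debd" is a subsequence of "ddedbcdddd"
Greedy scan:
  Position 0 ('d'): matches sub[0] = 'd'
  Position 1 ('d'): no match needed
  Position 2 ('e'): matches sub[1] = 'e'
  Position 3 ('d'): no match needed
  Position 4 ('b'): matches sub[2] = 'b'
  Position 5 ('c'): no match needed
  Position 6 ('d'): matches sub[3] = 'd'
  Position 7 ('d'): no match needed
  Position 8 ('d'): no match needed
  Position 9 ('d'): no match needed
All 4 characters matched => is a subsequence

1


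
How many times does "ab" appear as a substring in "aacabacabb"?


Searching for "ab" in "aacabacabb"
Scanning each position:
  Position 0: "aa" => no
  Position 1: "ac" => no
  Position 2: "ca" => no
  Position 3: "ab" => MATCH
  Position 4: "ba" => no
  Position 5: "ac" => no
  Position 6: "ca" => no
  Position 7: "ab" => MATCH
  Position 8: "bb" => no
Total occurrences: 2

2


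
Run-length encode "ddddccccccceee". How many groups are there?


Input: ddddccccccceee
Scanning for consecutive runs:
  Group 1: 'd' x 4 (positions 0-3)
  Group 2: 'c' x 7 (positions 4-10)
  Group 3: 'e' x 3 (positions 11-13)
Total groups: 3

3


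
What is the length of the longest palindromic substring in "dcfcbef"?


Input: "dcfcbef"
Checking substrings for palindromes:
  [1:4] "cfc" (len 3) => palindrome
Longest palindromic substring: "cfc" with length 3

3


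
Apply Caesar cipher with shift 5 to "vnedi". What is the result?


Caesar cipher: shift "vnedi" by 5
  'v' (pos 21) + 5 = pos 0 = 'a'
  'n' (pos 13) + 5 = pos 18 = 's'
  'e' (pos 4) + 5 = pos 9 = 'j'
  'd' (pos 3) + 5 = pos 8 = 'i'
  'i' (pos 8) + 5 = pos 13 = 'n'
Result: asjin

asjin


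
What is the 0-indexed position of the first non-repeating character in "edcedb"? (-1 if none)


Input: edcedb
Character frequencies:
  'b': 1
  'c': 1
  'd': 2
  'e': 2
Scanning left to right for freq == 1:
  Position 0 ('e'): freq=2, skip
  Position 1 ('d'): freq=2, skip
  Position 2 ('c'): unique! => answer = 2

2


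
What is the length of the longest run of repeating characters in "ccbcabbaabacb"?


Input: "ccbcabbaabacb"
Scanning for longest run:
  Position 1 ('c'): continues run of 'c', length=2
  Position 2 ('b'): new char, reset run to 1
  Position 3 ('c'): new char, reset run to 1
  Position 4 ('a'): new char, reset run to 1
  Position 5 ('b'): new char, reset run to 1
  Position 6 ('b'): continues run of 'b', length=2
  Position 7 ('a'): new char, reset run to 1
  Position 8 ('a'): continues run of 'a', length=2
  Position 9 ('b'): new char, reset run to 1
  Position 10 ('a'): new char, reset run to 1
  Position 11 ('c'): new char, reset run to 1
  Position 12 ('b'): new char, reset run to 1
Longest run: 'c' with length 2

2


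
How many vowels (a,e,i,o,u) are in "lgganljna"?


Input: lgganljna
Checking each character:
  'l' at position 0: consonant
  'g' at position 1: consonant
  'g' at position 2: consonant
  'a' at position 3: vowel (running total: 1)
  'n' at position 4: consonant
  'l' at position 5: consonant
  'j' at position 6: consonant
  'n' at position 7: consonant
  'a' at position 8: vowel (running total: 2)
Total vowels: 2

2


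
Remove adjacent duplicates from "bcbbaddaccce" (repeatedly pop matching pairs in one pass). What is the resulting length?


Input: bcbbaddaccce
Stack-based adjacent duplicate removal:
  Read 'b': push. Stack: b
  Read 'c': push. Stack: bc
  Read 'b': push. Stack: bcb
  Read 'b': matches stack top 'b' => pop. Stack: bc
  Read 'a': push. Stack: bca
  Read 'd': push. Stack: bcad
  Read 'd': matches stack top 'd' => pop. Stack: bca
  Read 'a': matches stack top 'a' => pop. Stack: bc
  Read 'c': matches stack top 'c' => pop. Stack: b
  Read 'c': push. Stack: bc
  Read 'c': matches stack top 'c' => pop. Stack: b
  Read 'e': push. Stack: be
Final stack: "be" (length 2)

2


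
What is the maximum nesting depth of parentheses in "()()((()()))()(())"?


Input: "()()((()()))()(())"
Tracking depth:
  Position 0 '(': depth becomes 1
  Position 1 ')': depth becomes 0
  Position 2 '(': depth becomes 1
  Position 3 ')': depth becomes 0
  Position 4 '(': depth becomes 1
  Position 5 '(': depth becomes 2
  Position 6 '(': depth becomes 3
  Position 7 ')': depth becomes 2
  Position 8 '(': depth becomes 3
  Position 9 ')': depth becomes 2
  Position 10 ')': depth becomes 1
  Position 11 ')': depth becomes 0
  Position 12 '(': depth becomes 1
  Position 13 ')': depth becomes 0
  Position 14 '(': depth becomes 1
  Position 15 '(': depth becomes 2
  Position 16 ')': depth becomes 1
  Position 17 ')': depth becomes 0
Maximum depth reached: 3

3


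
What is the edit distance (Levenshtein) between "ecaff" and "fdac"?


Computing edit distance: "ecaff" -> "fdac"
DP table:
           f    d    a    c
      0    1    2    3    4
  e   1    1    2    3    4
  c   2    2    2    3    3
  a   3    3    3    2    3
  f   4    3    4    3    3
  f   5    4    4    4    4
Edit distance = dp[5][4] = 4

4


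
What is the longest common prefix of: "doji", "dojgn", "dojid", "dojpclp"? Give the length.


Words: doji, dojgn, dojid, dojpclp
  Position 0: all 'd' => match
  Position 1: all 'o' => match
  Position 2: all 'j' => match
  Position 3: ('i', 'g', 'i', 'p') => mismatch, stop
LCP = "doj" (length 3)

3


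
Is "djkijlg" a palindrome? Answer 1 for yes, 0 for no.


Input: djkijlg
Reversed: gljikjd
  Compare pos 0 ('d') with pos 6 ('g'): MISMATCH
  Compare pos 1 ('j') with pos 5 ('l'): MISMATCH
  Compare pos 2 ('k') with pos 4 ('j'): MISMATCH
Result: not a palindrome

0


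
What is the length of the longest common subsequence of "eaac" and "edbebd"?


LCS of "eaac" and "edbebd"
DP table:
           e    d    b    e    b    d
      0    0    0    0    0    0    0
  e   0    1    1    1    1    1    1
  a   0    1    1    1    1    1    1
  a   0    1    1    1    1    1    1
  c   0    1    1    1    1    1    1
LCS length = dp[4][6] = 1

1


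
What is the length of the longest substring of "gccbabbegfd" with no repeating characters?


Input: "gccbabbegfd"
Sliding window (track last position of each char):
  Position 0 ('g'): window [0,0] length 1 -- new best
  Position 1 ('c'): window [0,1] length 2 -- new best
  Position 2 ('c'): repeat (last at 1), move window start to 2
  Position 2 ('c'): window [2,2] length 1
  Position 3 ('b'): window [2,3] length 2
  Position 4 ('a'): window [2,4] length 3 -- new best
  Position 5 ('b'): repeat (last at 3), move window start to 4
  Position 5 ('b'): window [4,5] length 2
  Position 6 ('b'): repeat (last at 5), move window start to 6
  Position 6 ('b'): window [6,6] length 1
  Position 7 ('e'): window [6,7] length 2
  Position 8 ('g'): window [6,8] length 3
  Position 9 ('f'): window [6,9] length 4 -- new best
  Position 10 ('d'): window [6,10] length 5 -- new best
Longest substring with no repeats: "begfd" with length 5

5


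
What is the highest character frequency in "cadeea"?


Input: cadeea
Character counts:
  'a': 2
  'c': 1
  'd': 1
  'e': 2
Maximum frequency: 2

2


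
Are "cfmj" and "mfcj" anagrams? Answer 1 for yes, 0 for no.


Strings: "cfmj", "mfcj"
Sorted first:  cfjm
Sorted second: cfjm
Sorted forms match => anagrams

1


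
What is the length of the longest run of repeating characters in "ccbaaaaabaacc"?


Input: "ccbaaaaabaacc"
Scanning for longest run:
  Position 1 ('c'): continues run of 'c', length=2
  Position 2 ('b'): new char, reset run to 1
  Position 3 ('a'): new char, reset run to 1
  Position 4 ('a'): continues run of 'a', length=2
  Position 5 ('a'): continues run of 'a', length=3
  Position 6 ('a'): continues run of 'a', length=4
  Position 7 ('a'): continues run of 'a', length=5
  Position 8 ('b'): new char, reset run to 1
  Position 9 ('a'): new char, reset run to 1
  Position 10 ('a'): continues run of 'a', length=2
  Position 11 ('c'): new char, reset run to 1
  Position 12 ('c'): continues run of 'c', length=2
Longest run: 'a' with length 5

5


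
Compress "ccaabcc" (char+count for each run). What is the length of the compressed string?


Input: ccaabcc
Runs:
  'c' x 2 => "c2"
  'a' x 2 => "a2"
  'b' x 1 => "b1"
  'c' x 2 => "c2"
Compressed: "c2a2b1c2"
Compressed length: 8

8


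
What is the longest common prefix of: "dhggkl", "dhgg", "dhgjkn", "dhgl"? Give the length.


Words: dhggkl, dhgg, dhgjkn, dhgl
  Position 0: all 'd' => match
  Position 1: all 'h' => match
  Position 2: all 'g' => match
  Position 3: ('g', 'g', 'j', 'l') => mismatch, stop
LCP = "dhg" (length 3)

3


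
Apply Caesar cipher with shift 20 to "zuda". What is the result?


Caesar cipher: shift "zuda" by 20
  'z' (pos 25) + 20 = pos 19 = 't'
  'u' (pos 20) + 20 = pos 14 = 'o'
  'd' (pos 3) + 20 = pos 23 = 'x'
  'a' (pos 0) + 20 = pos 20 = 'u'
Result: toxu

toxu


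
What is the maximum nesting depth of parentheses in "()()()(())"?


Input: "()()()(())"
Tracking depth:
  Position 0 '(': depth becomes 1
  Position 1 ')': depth becomes 0
  Position 2 '(': depth becomes 1
  Position 3 ')': depth becomes 0
  Position 4 '(': depth becomes 1
  Position 5 ')': depth becomes 0
  Position 6 '(': depth becomes 1
  Position 7 '(': depth becomes 2
  Position 8 ')': depth becomes 1
  Position 9 ')': depth becomes 0
Maximum depth reached: 2

2


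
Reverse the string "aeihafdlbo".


Input: aeihafdlbo
Reading characters right to left:
  Position 9: 'o'
  Position 8: 'b'
  Position 7: 'l'
  Position 6: 'd'
  Position 5: 'f'
  Position 4: 'a'
  Position 3: 'h'
  Position 2: 'i'
  Position 1: 'e'
  Position 0: 'a'
Reversed: obldfahiea

obldfahiea


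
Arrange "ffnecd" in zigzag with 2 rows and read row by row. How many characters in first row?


Zigzag "ffnecd" into 2 rows:
Placing characters:
  'f' => row 0
  'f' => row 1
  'n' => row 0
  'e' => row 1
  'c' => row 0
  'd' => row 1
Rows:
  Row 0: "fnc"
  Row 1: "fed"
First row length: 3

3


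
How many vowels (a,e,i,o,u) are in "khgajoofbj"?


Input: khgajoofbj
Checking each character:
  'k' at position 0: consonant
  'h' at position 1: consonant
  'g' at position 2: consonant
  'a' at position 3: vowel (running total: 1)
  'j' at position 4: consonant
  'o' at position 5: vowel (running total: 2)
  'o' at position 6: vowel (running total: 3)
  'f' at position 7: consonant
  'b' at position 8: consonant
  'j' at position 9: consonant
Total vowels: 3

3


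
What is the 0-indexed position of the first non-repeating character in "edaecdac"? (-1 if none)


Input: edaecdac
Character frequencies:
  'a': 2
  'c': 2
  'd': 2
  'e': 2
Scanning left to right for freq == 1:
  Position 0 ('e'): freq=2, skip
  Position 1 ('d'): freq=2, skip
  Position 2 ('a'): freq=2, skip
  Position 3 ('e'): freq=2, skip
  Position 4 ('c'): freq=2, skip
  Position 5 ('d'): freq=2, skip
  Position 6 ('a'): freq=2, skip
  Position 7 ('c'): freq=2, skip
  No unique character found => answer = -1

-1


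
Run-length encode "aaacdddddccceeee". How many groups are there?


Input: aaacdddddccceeee
Scanning for consecutive runs:
  Group 1: 'a' x 3 (positions 0-2)
  Group 2: 'c' x 1 (positions 3-3)
  Group 3: 'd' x 5 (positions 4-8)
  Group 4: 'c' x 3 (positions 9-11)
  Group 5: 'e' x 4 (positions 12-15)
Total groups: 5

5


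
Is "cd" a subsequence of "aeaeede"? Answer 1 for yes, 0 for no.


Check if "cd" is a subsequence of "aeaeede"
Greedy scan:
  Position 0 ('a'): no match needed
  Position 1 ('e'): no match needed
  Position 2 ('a'): no match needed
  Position 3 ('e'): no match needed
  Position 4 ('e'): no match needed
  Position 5 ('d'): no match needed
  Position 6 ('e'): no match needed
Only matched 0/2 characters => not a subsequence

0


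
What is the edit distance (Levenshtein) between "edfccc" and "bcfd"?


Computing edit distance: "edfccc" -> "bcfd"
DP table:
           b    c    f    d
      0    1    2    3    4
  e   1    1    2    3    4
  d   2    2    2    3    3
  f   3    3    3    2    3
  c   4    4    3    3    3
  c   5    5    4    4    4
  c   6    6    5    5    5
Edit distance = dp[6][4] = 5

5


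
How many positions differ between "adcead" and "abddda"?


Comparing "adcead" and "abddda" position by position:
  Position 0: 'a' vs 'a' => same
  Position 1: 'd' vs 'b' => DIFFER
  Position 2: 'c' vs 'd' => DIFFER
  Position 3: 'e' vs 'd' => DIFFER
  Position 4: 'a' vs 'd' => DIFFER
  Position 5: 'd' vs 'a' => DIFFER
Positions that differ: 5

5


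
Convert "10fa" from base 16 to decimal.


Input: "10fa" in base 16
Positional expansion:
  Digit '1' (value 1) x 16^3 = 4096
  Digit '0' (value 0) x 16^2 = 0
  Digit 'f' (value 15) x 16^1 = 240
  Digit 'a' (value 10) x 16^0 = 10
Sum = 4346

4346


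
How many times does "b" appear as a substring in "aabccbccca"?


Searching for "b" in "aabccbccca"
Scanning each position:
  Position 0: "a" => no
  Position 1: "a" => no
  Position 2: "b" => MATCH
  Position 3: "c" => no
  Position 4: "c" => no
  Position 5: "b" => MATCH
  Position 6: "c" => no
  Position 7: "c" => no
  Position 8: "c" => no
  Position 9: "a" => no
Total occurrences: 2

2


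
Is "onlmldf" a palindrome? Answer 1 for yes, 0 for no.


Input: onlmldf
Reversed: fdlmlno
  Compare pos 0 ('o') with pos 6 ('f'): MISMATCH
  Compare pos 1 ('n') with pos 5 ('d'): MISMATCH
  Compare pos 2 ('l') with pos 4 ('l'): match
Result: not a palindrome

0


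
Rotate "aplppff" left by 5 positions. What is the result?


Input: "aplppff", rotate left by 5
First 5 characters: "aplpp"
Remaining characters: "ff"
Concatenate remaining + first: "ff" + "aplpp" = "ffaplpp"

ffaplpp


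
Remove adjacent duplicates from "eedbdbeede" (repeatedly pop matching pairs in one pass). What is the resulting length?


Input: eedbdbeede
Stack-based adjacent duplicate removal:
  Read 'e': push. Stack: e
  Read 'e': matches stack top 'e' => pop. Stack: (empty)
  Read 'd': push. Stack: d
  Read 'b': push. Stack: db
  Read 'd': push. Stack: dbd
  Read 'b': push. Stack: dbdb
  Read 'e': push. Stack: dbdbe
  Read 'e': matches stack top 'e' => pop. Stack: dbdb
  Read 'd': push. Stack: dbdbd
  Read 'e': push. Stack: dbdbde
Final stack: "dbdbde" (length 6)

6


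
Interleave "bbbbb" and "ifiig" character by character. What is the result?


Interleaving "bbbbb" and "ifiig":
  Position 0: 'b' from first, 'i' from second => "bi"
  Position 1: 'b' from first, 'f' from second => "bf"
  Position 2: 'b' from first, 'i' from second => "bi"
  Position 3: 'b' from first, 'i' from second => "bi"
  Position 4: 'b' from first, 'g' from second => "bg"
Result: bibfbibibg

bibfbibibg


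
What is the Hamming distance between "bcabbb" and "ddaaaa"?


Comparing "bcabbb" and "ddaaaa" position by position:
  Position 0: 'b' vs 'd' => differ
  Position 1: 'c' vs 'd' => differ
  Position 2: 'a' vs 'a' => same
  Position 3: 'b' vs 'a' => differ
  Position 4: 'b' vs 'a' => differ
  Position 5: 'b' vs 'a' => differ
Total differences (Hamming distance): 5

5


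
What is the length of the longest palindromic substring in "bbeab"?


Input: "bbeab"
Checking substrings for palindromes:
  [0:2] "bb" (len 2) => palindrome
Longest palindromic substring: "bb" with length 2

2


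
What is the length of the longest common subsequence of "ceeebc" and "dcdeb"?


LCS of "ceeebc" and "dcdeb"
DP table:
           d    c    d    e    b
      0    0    0    0    0    0
  c   0    0    1    1    1    1
  e   0    0    1    1    2    2
  e   0    0    1    1    2    2
  e   0    0    1    1    2    2
  b   0    0    1    1    2    3
  c   0    0    1    1    2    3
LCS length = dp[6][5] = 3

3


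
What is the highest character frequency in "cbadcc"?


Input: cbadcc
Character counts:
  'a': 1
  'b': 1
  'c': 3
  'd': 1
Maximum frequency: 3

3


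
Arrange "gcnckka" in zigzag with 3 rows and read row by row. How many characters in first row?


Zigzag "gcnckka" into 3 rows:
Placing characters:
  'g' => row 0
  'c' => row 1
  'n' => row 2
  'c' => row 1
  'k' => row 0
  'k' => row 1
  'a' => row 2
Rows:
  Row 0: "gk"
  Row 1: "cck"
  Row 2: "na"
First row length: 2

2


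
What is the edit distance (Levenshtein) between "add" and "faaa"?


Computing edit distance: "add" -> "faaa"
DP table:
           f    a    a    a
      0    1    2    3    4
  a   1    1    1    2    3
  d   2    2    2    2    3
  d   3    3    3    3    3
Edit distance = dp[3][4] = 3

3


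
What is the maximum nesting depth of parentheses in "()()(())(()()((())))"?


Input: "()()(())(()()((())))"
Tracking depth:
  Position 0 '(': depth becomes 1
  Position 1 ')': depth becomes 0
  Position 2 '(': depth becomes 1
  Position 3 ')': depth becomes 0
  Position 4 '(': depth becomes 1
  Position 5 '(': depth becomes 2
  Position 6 ')': depth becomes 1
  Position 7 ')': depth becomes 0
  Position 8 '(': depth becomes 1
  Position 9 '(': depth becomes 2
  Position 10 ')': depth becomes 1
  Position 11 '(': depth becomes 2
  Position 12 ')': depth becomes 1
  Position 13 '(': depth becomes 2
  Position 14 '(': depth becomes 3
  Position 15 '(': depth becomes 4
  Position 16 ')': depth becomes 3
  Position 17 ')': depth becomes 2
  Position 18 ')': depth becomes 1
  Position 19 ')': depth becomes 0
Maximum depth reached: 4

4


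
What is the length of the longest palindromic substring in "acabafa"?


Input: "acabafa"
Checking substrings for palindromes:
  [0:3] "aca" (len 3) => palindrome
  [2:5] "aba" (len 3) => palindrome
  [4:7] "afa" (len 3) => palindrome
Longest palindromic substring: "aca" with length 3

3


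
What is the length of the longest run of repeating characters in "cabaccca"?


Input: "cabaccca"
Scanning for longest run:
  Position 1 ('a'): new char, reset run to 1
  Position 2 ('b'): new char, reset run to 1
  Position 3 ('a'): new char, reset run to 1
  Position 4 ('c'): new char, reset run to 1
  Position 5 ('c'): continues run of 'c', length=2
  Position 6 ('c'): continues run of 'c', length=3
  Position 7 ('a'): new char, reset run to 1
Longest run: 'c' with length 3

3


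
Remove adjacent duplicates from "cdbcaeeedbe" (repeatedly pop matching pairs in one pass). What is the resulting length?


Input: cdbcaeeedbe
Stack-based adjacent duplicate removal:
  Read 'c': push. Stack: c
  Read 'd': push. Stack: cd
  Read 'b': push. Stack: cdb
  Read 'c': push. Stack: cdbc
  Read 'a': push. Stack: cdbca
  Read 'e': push. Stack: cdbcae
  Read 'e': matches stack top 'e' => pop. Stack: cdbca
  Read 'e': push. Stack: cdbcae
  Read 'd': push. Stack: cdbcaed
  Read 'b': push. Stack: cdbcaedb
  Read 'e': push. Stack: cdbcaedbe
Final stack: "cdbcaedbe" (length 9)

9


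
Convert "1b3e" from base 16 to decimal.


Input: "1b3e" in base 16
Positional expansion:
  Digit '1' (value 1) x 16^3 = 4096
  Digit 'b' (value 11) x 16^2 = 2816
  Digit '3' (value 3) x 16^1 = 48
  Digit 'e' (value 14) x 16^0 = 14
Sum = 6974

6974


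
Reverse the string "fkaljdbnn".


Input: fkaljdbnn
Reading characters right to left:
  Position 8: 'n'
  Position 7: 'n'
  Position 6: 'b'
  Position 5: 'd'
  Position 4: 'j'
  Position 3: 'l'
  Position 2: 'a'
  Position 1: 'k'
  Position 0: 'f'
Reversed: nnbdjlakf

nnbdjlakf


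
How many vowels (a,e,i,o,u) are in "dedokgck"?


Input: dedokgck
Checking each character:
  'd' at position 0: consonant
  'e' at position 1: vowel (running total: 1)
  'd' at position 2: consonant
  'o' at position 3: vowel (running total: 2)
  'k' at position 4: consonant
  'g' at position 5: consonant
  'c' at position 6: consonant
  'k' at position 7: consonant
Total vowels: 2

2


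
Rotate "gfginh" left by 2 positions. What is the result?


Input: "gfginh", rotate left by 2
First 2 characters: "gf"
Remaining characters: "ginh"
Concatenate remaining + first: "ginh" + "gf" = "ginhgf"

ginhgf


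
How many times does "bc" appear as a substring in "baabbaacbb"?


Searching for "bc" in "baabbaacbb"
Scanning each position:
  Position 0: "ba" => no
  Position 1: "aa" => no
  Position 2: "ab" => no
  Position 3: "bb" => no
  Position 4: "ba" => no
  Position 5: "aa" => no
  Position 6: "ac" => no
  Position 7: "cb" => no
  Position 8: "bb" => no
Total occurrences: 0

0


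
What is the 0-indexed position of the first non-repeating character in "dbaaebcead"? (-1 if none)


Input: dbaaebcead
Character frequencies:
  'a': 3
  'b': 2
  'c': 1
  'd': 2
  'e': 2
Scanning left to right for freq == 1:
  Position 0 ('d'): freq=2, skip
  Position 1 ('b'): freq=2, skip
  Position 2 ('a'): freq=3, skip
  Position 3 ('a'): freq=3, skip
  Position 4 ('e'): freq=2, skip
  Position 5 ('b'): freq=2, skip
  Position 6 ('c'): unique! => answer = 6

6


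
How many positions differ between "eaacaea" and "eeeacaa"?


Comparing "eaacaea" and "eeeacaa" position by position:
  Position 0: 'e' vs 'e' => same
  Position 1: 'a' vs 'e' => DIFFER
  Position 2: 'a' vs 'e' => DIFFER
  Position 3: 'c' vs 'a' => DIFFER
  Position 4: 'a' vs 'c' => DIFFER
  Position 5: 'e' vs 'a' => DIFFER
  Position 6: 'a' vs 'a' => same
Positions that differ: 5

5


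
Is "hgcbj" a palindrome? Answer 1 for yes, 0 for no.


Input: hgcbj
Reversed: jbcgh
  Compare pos 0 ('h') with pos 4 ('j'): MISMATCH
  Compare pos 1 ('g') with pos 3 ('b'): MISMATCH
Result: not a palindrome

0


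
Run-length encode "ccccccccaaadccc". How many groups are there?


Input: ccccccccaaadccc
Scanning for consecutive runs:
  Group 1: 'c' x 8 (positions 0-7)
  Group 2: 'a' x 3 (positions 8-10)
  Group 3: 'd' x 1 (positions 11-11)
  Group 4: 'c' x 3 (positions 12-14)
Total groups: 4

4


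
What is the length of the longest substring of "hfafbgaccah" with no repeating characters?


Input: "hfafbgaccah"
Sliding window (track last position of each char):
  Position 0 ('h'): window [0,0] length 1 -- new best
  Position 1 ('f'): window [0,1] length 2 -- new best
  Position 2 ('a'): window [0,2] length 3 -- new best
  Position 3 ('f'): repeat (last at 1), move window start to 2
  Position 3 ('f'): window [2,3] length 2
  Position 4 ('b'): window [2,4] length 3
  Position 5 ('g'): window [2,5] length 4 -- new best
  Position 6 ('a'): repeat (last at 2), move window start to 3
  Position 6 ('a'): window [3,6] length 4
  Position 7 ('c'): window [3,7] length 5 -- new best
  Position 8 ('c'): repeat (last at 7), move window start to 8
  Position 8 ('c'): window [8,8] length 1
  Position 9 ('a'): window [8,9] length 2
  Position 10 ('h'): window [8,10] length 3
Longest substring with no repeats: "fbgac" with length 5

5


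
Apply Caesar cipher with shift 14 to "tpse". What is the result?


Caesar cipher: shift "tpse" by 14
  't' (pos 19) + 14 = pos 7 = 'h'
  'p' (pos 15) + 14 = pos 3 = 'd'
  's' (pos 18) + 14 = pos 6 = 'g'
  'e' (pos 4) + 14 = pos 18 = 's'
Result: hdgs

hdgs


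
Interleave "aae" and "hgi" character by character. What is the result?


Interleaving "aae" and "hgi":
  Position 0: 'a' from first, 'h' from second => "ah"
  Position 1: 'a' from first, 'g' from second => "ag"
  Position 2: 'e' from first, 'i' from second => "ei"
Result: ahagei

ahagei


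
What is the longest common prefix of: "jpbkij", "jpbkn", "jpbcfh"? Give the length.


Words: jpbkij, jpbkn, jpbcfh
  Position 0: all 'j' => match
  Position 1: all 'p' => match
  Position 2: all 'b' => match
  Position 3: ('k', 'k', 'c') => mismatch, stop
LCP = "jpb" (length 3)

3


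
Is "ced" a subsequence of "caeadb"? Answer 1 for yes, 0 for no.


Check if "ced" is a subsequence of "caeadb"
Greedy scan:
  Position 0 ('c'): matches sub[0] = 'c'
  Position 1 ('a'): no match needed
  Position 2 ('e'): matches sub[1] = 'e'
  Position 3 ('a'): no match needed
  Position 4 ('d'): matches sub[2] = 'd'
  Position 5 ('b'): no match needed
All 3 characters matched => is a subsequence

1


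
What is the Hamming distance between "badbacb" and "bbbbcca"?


Comparing "badbacb" and "bbbbcca" position by position:
  Position 0: 'b' vs 'b' => same
  Position 1: 'a' vs 'b' => differ
  Position 2: 'd' vs 'b' => differ
  Position 3: 'b' vs 'b' => same
  Position 4: 'a' vs 'c' => differ
  Position 5: 'c' vs 'c' => same
  Position 6: 'b' vs 'a' => differ
Total differences (Hamming distance): 4

4


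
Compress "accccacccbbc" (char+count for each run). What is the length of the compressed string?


Input: accccacccbbc
Runs:
  'a' x 1 => "a1"
  'c' x 4 => "c4"
  'a' x 1 => "a1"
  'c' x 3 => "c3"
  'b' x 2 => "b2"
  'c' x 1 => "c1"
Compressed: "a1c4a1c3b2c1"
Compressed length: 12

12


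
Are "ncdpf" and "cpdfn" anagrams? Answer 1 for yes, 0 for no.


Strings: "ncdpf", "cpdfn"
Sorted first:  cdfnp
Sorted second: cdfnp
Sorted forms match => anagrams

1


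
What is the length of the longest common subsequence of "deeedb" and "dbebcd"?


LCS of "deeedb" and "dbebcd"
DP table:
           d    b    e    b    c    d
      0    0    0    0    0    0    0
  d   0    1    1    1    1    1    1
  e   0    1    1    2    2    2    2
  e   0    1    1    2    2    2    2
  e   0    1    1    2    2    2    2
  d   0    1    1    2    2    2    3
  b   0    1    2    2    3    3    3
LCS length = dp[6][6] = 3

3


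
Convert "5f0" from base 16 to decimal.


Input: "5f0" in base 16
Positional expansion:
  Digit '5' (value 5) x 16^2 = 1280
  Digit 'f' (value 15) x 16^1 = 240
  Digit '0' (value 0) x 16^0 = 0
Sum = 1520

1520


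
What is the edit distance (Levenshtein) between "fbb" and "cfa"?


Computing edit distance: "fbb" -> "cfa"
DP table:
           c    f    a
      0    1    2    3
  f   1    1    1    2
  b   2    2    2    2
  b   3    3    3    3
Edit distance = dp[3][3] = 3

3


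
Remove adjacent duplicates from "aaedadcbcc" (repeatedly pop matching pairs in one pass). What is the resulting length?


Input: aaedadcbcc
Stack-based adjacent duplicate removal:
  Read 'a': push. Stack: a
  Read 'a': matches stack top 'a' => pop. Stack: (empty)
  Read 'e': push. Stack: e
  Read 'd': push. Stack: ed
  Read 'a': push. Stack: eda
  Read 'd': push. Stack: edad
  Read 'c': push. Stack: edadc
  Read 'b': push. Stack: edadcb
  Read 'c': push. Stack: edadcbc
  Read 'c': matches stack top 'c' => pop. Stack: edadcb
Final stack: "edadcb" (length 6)

6
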